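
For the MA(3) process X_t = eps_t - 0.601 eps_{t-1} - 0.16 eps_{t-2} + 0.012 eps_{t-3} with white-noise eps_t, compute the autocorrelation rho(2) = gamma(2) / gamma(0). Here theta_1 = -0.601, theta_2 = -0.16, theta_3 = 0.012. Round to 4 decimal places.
\rho(2) = -0.1206

For an MA(q) process with theta_0 = 1, the autocovariance is
  gamma(k) = sigma^2 * sum_{i=0..q-k} theta_i * theta_{i+k},
and rho(k) = gamma(k) / gamma(0). Sigma^2 cancels.
  numerator   = (1)*(-0.16) + (-0.601)*(0.012) = -0.167212.
  denominator = (1)^2 + (-0.601)^2 + (-0.16)^2 + (0.012)^2 = 1.386945.
  rho(2) = -0.167212 / 1.386945 = -0.1206.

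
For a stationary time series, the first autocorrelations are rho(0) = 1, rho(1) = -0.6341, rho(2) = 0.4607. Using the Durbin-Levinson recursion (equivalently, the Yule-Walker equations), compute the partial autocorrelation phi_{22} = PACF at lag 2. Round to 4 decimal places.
\phi_{22} = 0.0980

The PACF at lag k is phi_{kk}, the last component of the solution
to the Yule-Walker system G_k phi = r_k where
  (G_k)_{ij} = rho(|i - j|), (r_k)_i = rho(i), i,j = 1..k.
Equivalently, Durbin-Levinson gives phi_{kk} iteratively:
  phi_{11} = rho(1)
  phi_{kk} = [rho(k) - sum_{j=1..k-1} phi_{k-1,j} rho(k-j)]
            / [1 - sum_{j=1..k-1} phi_{k-1,j} rho(j)],
  phi_{k,j} = phi_{k-1,j} - phi_{kk} phi_{k-1,k-j},  j = 1..k-1.
Step k = 1:
  phi_11 = rho(1) = -0.6341.
Step k = 2:
  phi_22 = [rho(2) - phi_11 rho(1)] / [1 - phi_11 rho(1)] = [0.4607 - (-0.6341)(-0.6341)] / [1 - (-0.6341)(-0.6341)]
         = 0.05861719 / 0.59791719 = 0.098.
Therefore phi_{22} = 0.0980.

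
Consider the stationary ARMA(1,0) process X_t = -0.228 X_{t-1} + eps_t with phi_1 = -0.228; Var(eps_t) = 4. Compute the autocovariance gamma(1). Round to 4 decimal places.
\gamma(1) = -0.9620

Multiply the model equation by X_{t-k} and take expectations. With theta_0 = psi_0 = 1 and psi_j the MA(infinity) weights, this gives
  gamma(k) - sum_i phi_i gamma(k-i) = c_k,
  c_k = sigma^2 * sum_{j=k..q} theta_j psi_{j-k}   (c_k = 0 for k > q),
using gamma(-m) = gamma(m).
Pure AR (q = 0): c_0 = sigma^2 = 4, c_k = 0 for k >= 1.
Equations for k = 0 and k = 1 (AR order 1):
  gamma(0) = phi_1 gamma(1) + c_0
  gamma(1) = phi_1 gamma(0) + c_1
Substituting the second into the first: gamma(0) (1 - phi_1^2) = c_0 + phi_1 c_1, so
  gamma(0) = c_0 / (1 - phi_1^2) = 4 / (1 - (-0.228)^2) = 4 / 0.948016 = 4.219338.
  gamma(1) = phi_1 gamma(0) = (-0.228)(4.219338) = -0.962009.
Therefore gamma(1) = -0.9620 (to 4 decimal places).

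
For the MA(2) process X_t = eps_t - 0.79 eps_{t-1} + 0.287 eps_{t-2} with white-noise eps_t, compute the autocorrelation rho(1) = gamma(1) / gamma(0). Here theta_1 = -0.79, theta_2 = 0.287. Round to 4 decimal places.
\rho(1) = -0.5958

For an MA(q) process with theta_0 = 1, the autocovariance is
  gamma(k) = sigma^2 * sum_{i=0..q-k} theta_i * theta_{i+k},
and rho(k) = gamma(k) / gamma(0). Sigma^2 cancels.
  numerator   = (1)*(-0.79) + (-0.79)*(0.287) = -1.01673.
  denominator = (1)^2 + (-0.79)^2 + (0.287)^2 = 1.706469.
  rho(1) = -1.01673 / 1.706469 = -0.5958.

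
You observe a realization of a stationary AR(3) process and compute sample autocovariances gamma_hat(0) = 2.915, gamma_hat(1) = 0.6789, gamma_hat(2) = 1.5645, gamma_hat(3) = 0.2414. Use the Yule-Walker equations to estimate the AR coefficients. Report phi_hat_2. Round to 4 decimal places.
\hat\phi_{2} = 0.5260

The Yule-Walker equations for an AR(p) process read, in matrix form,
  Gamma_p phi = r_p,   with   (Gamma_p)_{ij} = gamma(|i - j|),
                       (r_p)_i = gamma(i),   i,j = 1..p.
Substitute the sample gammas (Toeplitz matrix and right-hand side of size 3):
  Gamma_p = [[2.915, 0.6789, 1.5645], [0.6789, 2.915, 0.6789], [1.5645, 0.6789, 2.915]]
  r_p     = [0.6789, 1.5645, 0.2414]
Written out (R1..R3):
  (R1) 2.915 phi_1 + 0.6789 phi_2 + 1.5645 phi_3 = 0.6789
  (R2) 0.6789 phi_1 + 2.915 phi_2 + 0.6789 phi_3 = 1.5645
  (R3) 1.5645 phi_1 + 0.6789 phi_2 + 2.915 phi_3 = 0.2414
Gaussian elimination:
  R2 <- R2 - (0.6789/2.915) R1 = R2 - (0.232899) R1:  2.756885 phi_2 + 0.31453 phi_3 = 1.406385
  R3 <- R3 - (1.5645/2.915) R1 = R3 - (0.536707) R1:  0.31453 phi_2 + 2.075322 phi_3 = -0.12297
  R3 <- R3 - (0.31453/2.756885) R2 = R3 - (0.114089) R2:  2.039438 phi_3 = -0.283423
Back-substitution:
  phi_hat_3 = -0.283423 / 2.039438 = -0.138971
  phi_hat_2 = (1.406385 - (0.31453)(-0.138971)) / 2.756885 = 0.525991
  phi_hat_1 = (0.6789 - (0.6789)(0.525991) - (1.5645)(-0.138971)) / 2.915 = 0.184983
So phi_hat = [0.1850, 0.5260, -0.1390].
Therefore phi_hat_2 = 0.5260.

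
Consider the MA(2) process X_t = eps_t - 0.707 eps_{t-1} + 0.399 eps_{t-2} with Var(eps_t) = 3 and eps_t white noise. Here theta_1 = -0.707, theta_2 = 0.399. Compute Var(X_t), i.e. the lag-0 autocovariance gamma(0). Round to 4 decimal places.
\gamma(0) = 4.9772

For an MA(q) process X_t = eps_t + sum_i theta_i eps_{t-i} with
Var(eps_t) = sigma^2, the variance is
  gamma(0) = sigma^2 * (1 + sum_i theta_i^2).
  sum_i theta_i^2 = (-0.707)^2 + (0.399)^2 = 0.499849 + 0.159201 = 0.65905.
  gamma(0) = 3 * (1 + 0.65905) = 3 * 1.65905 = 4.97715, which rounds to 4.9772.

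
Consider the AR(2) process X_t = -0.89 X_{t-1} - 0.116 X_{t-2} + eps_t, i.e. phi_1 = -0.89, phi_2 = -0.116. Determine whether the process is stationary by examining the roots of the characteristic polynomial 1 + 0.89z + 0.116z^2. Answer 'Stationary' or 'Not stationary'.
\text{Stationary}

The AR(p) characteristic polynomial is P(z) = 1 + 0.89z + 0.116z^2.
Stationarity requires all roots to lie outside the unit circle, i.e. |z| > 1 for every root.
Set 1 + (0.89) z + (0.116) z^2 = 0, i.e. a z^2 + b z + c = 0 with a = 0.116, b = 0.89, c = 1.
Discriminant D = b^2 - 4ac = (0.89)^2 - 4*(0.116)*1 = 0.7921 - (0.464) = 0.3281.
D >= 0, so the roots are real: z = (-b +/- sqrt(D)) / (2a) = (-0.89 +/- 0.5728) / (0.232).
  z_1 = (-0.89 + 0.5728) / (0.232) = -1.3672,   |z_1| = 1.3672.
  z_2 = (-0.89 - 0.5728) / (0.232) = -6.3052,   |z_2| = 6.3052.
Moduli of all roots: 1.3672, 6.3052.
All moduli strictly greater than 1? Yes.
Verdict: Stationary.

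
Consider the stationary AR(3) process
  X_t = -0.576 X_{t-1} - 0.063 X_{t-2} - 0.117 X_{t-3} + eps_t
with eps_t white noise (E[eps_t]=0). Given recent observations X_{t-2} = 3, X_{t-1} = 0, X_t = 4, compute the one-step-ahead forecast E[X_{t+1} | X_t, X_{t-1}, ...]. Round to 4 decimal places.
E[X_{t+1} \mid \mathcal F_t] = -2.6550

For an AR(p) model X_t = c + sum_i phi_i X_{t-i} + eps_t, the
one-step-ahead conditional mean is
  E[X_{t+1} | X_t, ...] = c + sum_i phi_i X_{t+1-i}.
Substitute known values:
  E[X_{t+1} | ...] = (-0.576) * (4) + (-0.063) * (0) + (-0.117) * (3)
                   = -2.6550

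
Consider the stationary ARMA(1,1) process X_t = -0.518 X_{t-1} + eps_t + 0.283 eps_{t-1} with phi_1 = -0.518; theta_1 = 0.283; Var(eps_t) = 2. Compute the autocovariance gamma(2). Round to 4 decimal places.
\gamma(2) = 0.2840

Multiply the model equation by X_{t-k} and take expectations. With theta_0 = psi_0 = 1 and psi_j the MA(infinity) weights, this gives
  gamma(k) - sum_i phi_i gamma(k-i) = c_k,
  c_k = sigma^2 * sum_{j=k..q} theta_j psi_{j-k}   (c_k = 0 for k > q),
using gamma(-m) = gamma(m).
psi-weights needed (psi_j = theta_j + sum_i phi_i psi_{j-i}):
  psi_1 = theta_1 + phi_1 = 0.283 + (-0.518) = -0.235
Right-hand sides:
  c_0 = sigma^2 (1 + theta_1 psi_1) = 2 * (1 + (0.283)(-0.235)) = 2 * 0.933495 = 1.86699
  c_1 = sigma^2 theta_1 = 2 * (0.283) = 0.566
  c_2 = 0
Equations for k = 0 and k = 1 (AR order 1):
  gamma(0) = phi_1 gamma(1) + c_0
  gamma(1) = phi_1 gamma(0) + c_1
Substituting the second into the first: gamma(0) (1 - phi_1^2) = c_0 + phi_1 c_1, so
  gamma(0) = (c_0 + phi_1 c_1) / (1 - phi_1^2) = (1.86699 + (-0.518)(0.566)) / (1 - (-0.518)^2) = 1.573802 / 0.731676 = 2.150955.
  gamma(1) = phi_1 gamma(0) + c_1 = (-0.518)(2.150955) + (0.566) = -0.548195.
For k = 2 (> q): gamma(2) = phi_1 gamma(1) = (-0.518)(-0.548195) = 0.283965.
Therefore gamma(2) = 0.2840 (to 4 decimal places).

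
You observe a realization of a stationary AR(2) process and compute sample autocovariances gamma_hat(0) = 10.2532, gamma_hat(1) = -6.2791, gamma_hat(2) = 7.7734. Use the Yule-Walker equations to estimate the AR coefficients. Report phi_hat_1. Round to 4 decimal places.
\hat\phi_{1} = -0.2370

The Yule-Walker equations for an AR(p) process read, in matrix form,
  Gamma_p phi = r_p,   with   (Gamma_p)_{ij} = gamma(|i - j|),
                       (r_p)_i = gamma(i),   i,j = 1..p.
Substitute the sample gammas (Toeplitz matrix and right-hand side of size 2):
  Gamma_p = [[10.2532, -6.2791], [-6.2791, 10.2532]]
  r_p     = [-6.2791, 7.7734]
Written out:
  10.2532 phi_1 - 6.2791 phi_2 = -6.2791
  -6.2791 phi_1 + 10.2532 phi_2 = 7.7734
Solve by Cramer's rule:
  det = gamma(0)^2 - gamma(1)^2 = (10.2532)^2 - (-6.2791)^2 = 105.12811024 - 39.42709681 = 65.70101343
  phi_hat_1 = [gamma(1) gamma(0) - gamma(1) gamma(2)] / det = [(-6.2791)(10.2532) - (-6.2791)(7.7734)] / 65.70101343 = -15.57091218 / 65.70101343 = -0.237
  phi_hat_2 = [gamma(0) gamma(2) - gamma(1)^2] / det = [(10.2532)(7.7734) - (-6.2791)^2] / 65.70101343 = 40.27512807 / 65.70101343 = 0.613
So phi_hat = [-0.2370, 0.6130].
Therefore phi_hat_1 = -0.2370.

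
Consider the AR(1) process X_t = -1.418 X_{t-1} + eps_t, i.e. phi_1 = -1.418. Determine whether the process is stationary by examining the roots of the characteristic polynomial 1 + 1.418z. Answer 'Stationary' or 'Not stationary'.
\text{Not stationary}

The AR(p) characteristic polynomial is P(z) = 1 + 1.418z.
Stationarity requires all roots to lie outside the unit circle, i.e. |z| > 1 for every root.
This is linear in z: 1 + (1.418) z = 0  =>  z = -1/(1.418) = -0.705219,  |z| = 0.705219.
Moduli of all roots: 0.7052.
All moduli strictly greater than 1? No.
Verdict: Not stationary.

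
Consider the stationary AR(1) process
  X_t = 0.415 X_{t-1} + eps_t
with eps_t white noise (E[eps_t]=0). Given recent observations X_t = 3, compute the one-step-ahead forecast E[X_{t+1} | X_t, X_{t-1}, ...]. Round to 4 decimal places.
E[X_{t+1} \mid \mathcal F_t] = 1.2450

For an AR(p) model X_t = c + sum_i phi_i X_{t-i} + eps_t, the
one-step-ahead conditional mean is
  E[X_{t+1} | X_t, ...] = c + sum_i phi_i X_{t+1-i}.
Substitute known values:
  E[X_{t+1} | ...] = (0.415) * (3)
                   = 1.2450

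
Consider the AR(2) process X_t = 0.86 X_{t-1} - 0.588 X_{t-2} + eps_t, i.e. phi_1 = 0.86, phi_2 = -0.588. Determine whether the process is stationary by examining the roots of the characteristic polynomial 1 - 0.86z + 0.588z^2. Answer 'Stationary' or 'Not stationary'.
\text{Stationary}

The AR(p) characteristic polynomial is P(z) = 1 - 0.86z + 0.588z^2.
Stationarity requires all roots to lie outside the unit circle, i.e. |z| > 1 for every root.
Set 1 + (-0.86) z + (0.588) z^2 = 0, i.e. a z^2 + b z + c = 0 with a = 0.588, b = -0.86, c = 1.
Discriminant D = b^2 - 4ac = (-0.86)^2 - 4*(0.588)*1 = 0.7396 - (2.352) = -1.6124.
D < 0, so the roots are the complex-conjugate pair z = (-b +/- i sqrt(-D)) / (2a) = 0.7313 +/- 1.0798i.
For a conjugate pair |z|^2 = z * conj(z) = (product of roots) = c/a = 1/(0.588) = 1.70068, so |z| = sqrt(1.70068) = 1.3041 for both roots.
Moduli of all roots: 1.3041, 1.3041.
All moduli strictly greater than 1? Yes.
Verdict: Stationary.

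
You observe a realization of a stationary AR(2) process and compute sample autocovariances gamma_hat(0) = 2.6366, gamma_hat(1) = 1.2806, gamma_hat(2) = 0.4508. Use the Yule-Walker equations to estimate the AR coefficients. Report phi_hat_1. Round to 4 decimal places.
\hat\phi_{1} = 0.5270

The Yule-Walker equations for an AR(p) process read, in matrix form,
  Gamma_p phi = r_p,   with   (Gamma_p)_{ij} = gamma(|i - j|),
                       (r_p)_i = gamma(i),   i,j = 1..p.
Substitute the sample gammas (Toeplitz matrix and right-hand side of size 2):
  Gamma_p = [[2.6366, 1.2806], [1.2806, 2.6366]]
  r_p     = [1.2806, 0.4508]
Written out:
  2.6366 phi_1 + 1.2806 phi_2 = 1.2806
  1.2806 phi_1 + 2.6366 phi_2 = 0.4508
Solve by Cramer's rule:
  det = gamma(0)^2 - gamma(1)^2 = (2.6366)^2 - (1.2806)^2 = 6.95165956 - 1.63993636 = 5.3117232
  phi_hat_1 = [gamma(1) gamma(0) - gamma(1) gamma(2)] / det = [(1.2806)(2.6366) - (1.2806)(0.4508)] / 5.3117232 = 2.79913548 / 5.3117232 = 0.527
  phi_hat_2 = [gamma(0) gamma(2) - gamma(1)^2] / det = [(2.6366)(0.4508) - (1.2806)^2] / 5.3117232 = -0.45135708 / 5.3117232 = -0.085
So phi_hat = [0.5270, -0.0850].
Therefore phi_hat_1 = 0.5270.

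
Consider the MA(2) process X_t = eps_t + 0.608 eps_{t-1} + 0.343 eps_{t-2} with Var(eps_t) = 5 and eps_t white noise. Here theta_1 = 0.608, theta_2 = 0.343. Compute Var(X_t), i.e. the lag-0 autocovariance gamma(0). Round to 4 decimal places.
\gamma(0) = 7.4366

For an MA(q) process X_t = eps_t + sum_i theta_i eps_{t-i} with
Var(eps_t) = sigma^2, the variance is
  gamma(0) = sigma^2 * (1 + sum_i theta_i^2).
  sum_i theta_i^2 = (0.608)^2 + (0.343)^2 = 0.369664 + 0.117649 = 0.487313.
  gamma(0) = 5 * (1 + 0.487313) = 5 * 1.487313 = 7.436565, which rounds to 7.4366.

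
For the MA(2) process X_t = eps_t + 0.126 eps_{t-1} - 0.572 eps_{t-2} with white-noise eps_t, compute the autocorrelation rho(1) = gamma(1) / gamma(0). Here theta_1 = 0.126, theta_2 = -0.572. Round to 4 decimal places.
\rho(1) = 0.0402

For an MA(q) process with theta_0 = 1, the autocovariance is
  gamma(k) = sigma^2 * sum_{i=0..q-k} theta_i * theta_{i+k},
and rho(k) = gamma(k) / gamma(0). Sigma^2 cancels.
  numerator   = (1)*(0.126) + (0.126)*(-0.572) = 0.053928.
  denominator = (1)^2 + (0.126)^2 + (-0.572)^2 = 1.34306.
  rho(1) = 0.053928 / 1.34306 = 0.0402.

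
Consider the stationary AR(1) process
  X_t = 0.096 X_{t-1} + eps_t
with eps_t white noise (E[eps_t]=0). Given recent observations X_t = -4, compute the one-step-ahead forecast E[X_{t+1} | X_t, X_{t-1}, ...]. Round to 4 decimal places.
E[X_{t+1} \mid \mathcal F_t] = -0.3840

For an AR(p) model X_t = c + sum_i phi_i X_{t-i} + eps_t, the
one-step-ahead conditional mean is
  E[X_{t+1} | X_t, ...] = c + sum_i phi_i X_{t+1-i}.
Substitute known values:
  E[X_{t+1} | ...] = (0.096) * (-4)
                   = -0.3840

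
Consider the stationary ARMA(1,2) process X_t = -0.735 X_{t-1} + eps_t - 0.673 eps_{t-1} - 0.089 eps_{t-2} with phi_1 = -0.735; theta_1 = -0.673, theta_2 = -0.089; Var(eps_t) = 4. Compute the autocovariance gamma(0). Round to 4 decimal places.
\gamma(0) = 19.7136

Multiply the model equation by X_{t-k} and take expectations. With theta_0 = psi_0 = 1 and psi_j the MA(infinity) weights, this gives
  gamma(k) - sum_i phi_i gamma(k-i) = c_k,
  c_k = sigma^2 * sum_{j=k..q} theta_j psi_{j-k}   (c_k = 0 for k > q),
using gamma(-m) = gamma(m).
psi-weights needed (psi_j = theta_j + sum_i phi_i psi_{j-i}):
  psi_1 = theta_1 + phi_1 = -0.673 + (-0.735) = -1.408
  psi_2 = theta_2 + phi_1 psi_1 = -0.089 + (-0.735)(-1.408) = 0.94588
Right-hand sides:
  c_0 = sigma^2 (1 + theta_1 psi_1 + theta_2 psi_2) = 4 * (1 + (-0.673)(-1.408) + (-0.089)(0.94588)) = 4 * 1.863401 = 7.453603
  c_1 = sigma^2 (theta_1 + theta_2 psi_1) = 4 * (-0.673 + (-0.089)(-1.408)) = -2.190752
  c_2 = sigma^2 theta_2 = 4 * (-0.089) = -0.356
Equations for k = 0 and k = 1 (AR order 1):
  gamma(0) = phi_1 gamma(1) + c_0
  gamma(1) = phi_1 gamma(0) + c_1
Substituting the second into the first: gamma(0) (1 - phi_1^2) = c_0 + phi_1 c_1, so
  gamma(0) = (c_0 + phi_1 c_1) / (1 - phi_1^2) = (7.453603 + (-0.735)(-2.190752)) / (1 - (-0.735)^2) = 9.063805 / 0.459775 = 19.713567.
Therefore gamma(0) = 19.7136 (to 4 decimal places).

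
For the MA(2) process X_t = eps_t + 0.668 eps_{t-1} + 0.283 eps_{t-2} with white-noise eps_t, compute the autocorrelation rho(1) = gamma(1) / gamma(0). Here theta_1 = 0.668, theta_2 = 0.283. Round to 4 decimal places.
\rho(1) = 0.5615

For an MA(q) process with theta_0 = 1, the autocovariance is
  gamma(k) = sigma^2 * sum_{i=0..q-k} theta_i * theta_{i+k},
and rho(k) = gamma(k) / gamma(0). Sigma^2 cancels.
  numerator   = (1)*(0.668) + (0.668)*(0.283) = 0.857044.
  denominator = (1)^2 + (0.668)^2 + (0.283)^2 = 1.526313.
  rho(1) = 0.857044 / 1.526313 = 0.5615.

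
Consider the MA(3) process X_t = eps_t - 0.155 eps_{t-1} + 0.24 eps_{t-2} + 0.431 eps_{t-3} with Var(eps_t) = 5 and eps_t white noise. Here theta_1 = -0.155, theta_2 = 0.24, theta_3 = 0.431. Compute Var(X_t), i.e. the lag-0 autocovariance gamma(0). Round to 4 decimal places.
\gamma(0) = 6.3369

For an MA(q) process X_t = eps_t + sum_i theta_i eps_{t-i} with
Var(eps_t) = sigma^2, the variance is
  gamma(0) = sigma^2 * (1 + sum_i theta_i^2).
  sum_i theta_i^2 = (-0.155)^2 + (0.24)^2 + (0.431)^2 = 0.024025 + 0.0576 + 0.185761 = 0.267386.
  gamma(0) = 5 * (1 + 0.267386) = 5 * 1.267386 = 6.33693, which rounds to 6.3369.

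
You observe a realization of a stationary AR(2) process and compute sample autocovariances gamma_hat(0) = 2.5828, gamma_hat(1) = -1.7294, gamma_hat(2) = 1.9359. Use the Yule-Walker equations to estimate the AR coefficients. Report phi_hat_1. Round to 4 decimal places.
\hat\phi_{1} = -0.3040

The Yule-Walker equations for an AR(p) process read, in matrix form,
  Gamma_p phi = r_p,   with   (Gamma_p)_{ij} = gamma(|i - j|),
                       (r_p)_i = gamma(i),   i,j = 1..p.
Substitute the sample gammas (Toeplitz matrix and right-hand side of size 2):
  Gamma_p = [[2.5828, -1.7294], [-1.7294, 2.5828]]
  r_p     = [-1.7294, 1.9359]
Written out:
  2.5828 phi_1 - 1.7294 phi_2 = -1.7294
  -1.7294 phi_1 + 2.5828 phi_2 = 1.9359
Solve by Cramer's rule:
  det = gamma(0)^2 - gamma(1)^2 = (2.5828)^2 - (-1.7294)^2 = 6.67085584 - 2.99082436 = 3.68003148
  phi_hat_1 = [gamma(1) gamma(0) - gamma(1) gamma(2)] / det = [(-1.7294)(2.5828) - (-1.7294)(1.9359)] / 3.68003148 = -1.11874886 / 3.68003148 = -0.304
  phi_hat_2 = [gamma(0) gamma(2) - gamma(1)^2] / det = [(2.5828)(1.9359) - (-1.7294)^2] / 3.68003148 = 2.00921816 / 3.68003148 = 0.546
So phi_hat = [-0.3040, 0.5460].
Therefore phi_hat_1 = -0.3040.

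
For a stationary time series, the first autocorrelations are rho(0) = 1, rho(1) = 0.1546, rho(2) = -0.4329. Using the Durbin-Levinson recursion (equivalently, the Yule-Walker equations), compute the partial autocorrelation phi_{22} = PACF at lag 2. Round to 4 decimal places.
\phi_{22} = -0.4680

The PACF at lag k is phi_{kk}, the last component of the solution
to the Yule-Walker system G_k phi = r_k where
  (G_k)_{ij} = rho(|i - j|), (r_k)_i = rho(i), i,j = 1..k.
Equivalently, Durbin-Levinson gives phi_{kk} iteratively:
  phi_{11} = rho(1)
  phi_{kk} = [rho(k) - sum_{j=1..k-1} phi_{k-1,j} rho(k-j)]
            / [1 - sum_{j=1..k-1} phi_{k-1,j} rho(j)],
  phi_{k,j} = phi_{k-1,j} - phi_{kk} phi_{k-1,k-j},  j = 1..k-1.
Step k = 1:
  phi_11 = rho(1) = 0.1546.
Step k = 2:
  phi_22 = [rho(2) - phi_11 rho(1)] / [1 - phi_11 rho(1)] = [-0.4329 - (0.1546)(0.1546)] / [1 - (0.1546)(0.1546)]
         = -0.45680116 / 0.97609884 = -0.468.
Therefore phi_{22} = -0.4680.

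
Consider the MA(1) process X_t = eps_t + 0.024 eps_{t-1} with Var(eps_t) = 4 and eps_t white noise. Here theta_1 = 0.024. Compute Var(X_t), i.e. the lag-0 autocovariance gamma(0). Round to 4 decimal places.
\gamma(0) = 4.0023

For an MA(q) process X_t = eps_t + sum_i theta_i eps_{t-i} with
Var(eps_t) = sigma^2, the variance is
  gamma(0) = sigma^2 * (1 + sum_i theta_i^2).
  sum_i theta_i^2 = (0.024)^2 = 0.000576.
  gamma(0) = 4 * (1 + 0.000576) = 4 * 1.000576 = 4.002304, which rounds to 4.0023.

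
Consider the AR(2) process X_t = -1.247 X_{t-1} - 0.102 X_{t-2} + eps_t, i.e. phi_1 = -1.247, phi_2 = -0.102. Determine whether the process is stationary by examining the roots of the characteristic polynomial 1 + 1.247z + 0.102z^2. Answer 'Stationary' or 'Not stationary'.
\text{Not stationary}

The AR(p) characteristic polynomial is P(z) = 1 + 1.247z + 0.102z^2.
Stationarity requires all roots to lie outside the unit circle, i.e. |z| > 1 for every root.
Set 1 + (1.247) z + (0.102) z^2 = 0, i.e. a z^2 + b z + c = 0 with a = 0.102, b = 1.247, c = 1.
Discriminant D = b^2 - 4ac = (1.247)^2 - 4*(0.102)*1 = 1.555009 - (0.408) = 1.147009.
D >= 0, so the roots are real: z = (-b +/- sqrt(D)) / (2a) = (-1.247 +/- 1.070985) / (0.204).
  z_1 = (-1.247 + 1.070985) / (0.204) = -0.8628,   |z_1| = 0.8628.
  z_2 = (-1.247 - 1.070985) / (0.204) = -11.3627,   |z_2| = 11.3627.
Moduli of all roots: 0.8628, 11.3627.
All moduli strictly greater than 1? No.
Verdict: Not stationary.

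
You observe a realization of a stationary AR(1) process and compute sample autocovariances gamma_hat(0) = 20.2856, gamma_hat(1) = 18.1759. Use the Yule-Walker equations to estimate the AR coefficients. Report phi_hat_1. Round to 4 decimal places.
\hat\phi_{1} = 0.8960

The Yule-Walker equations for an AR(p) process read, in matrix form,
  Gamma_p phi = r_p,   with   (Gamma_p)_{ij} = gamma(|i - j|),
                       (r_p)_i = gamma(i),   i,j = 1..p.
Substitute the sample gammas (Toeplitz matrix and right-hand side of size 1):
  Gamma_p = [[20.2856]]
  r_p     = [18.1759]
With p = 1 this is the single equation gamma(0) phi_1 = gamma(1):
  phi_hat_1 = gamma(1) / gamma(0) = 18.1759 / 20.2856 = 0.8960.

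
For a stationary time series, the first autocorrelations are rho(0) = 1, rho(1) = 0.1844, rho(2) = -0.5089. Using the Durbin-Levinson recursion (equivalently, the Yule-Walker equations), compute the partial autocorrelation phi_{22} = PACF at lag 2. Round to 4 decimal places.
\phi_{22} = -0.5620

The PACF at lag k is phi_{kk}, the last component of the solution
to the Yule-Walker system G_k phi = r_k where
  (G_k)_{ij} = rho(|i - j|), (r_k)_i = rho(i), i,j = 1..k.
Equivalently, Durbin-Levinson gives phi_{kk} iteratively:
  phi_{11} = rho(1)
  phi_{kk} = [rho(k) - sum_{j=1..k-1} phi_{k-1,j} rho(k-j)]
            / [1 - sum_{j=1..k-1} phi_{k-1,j} rho(j)],
  phi_{k,j} = phi_{k-1,j} - phi_{kk} phi_{k-1,k-j},  j = 1..k-1.
Step k = 1:
  phi_11 = rho(1) = 0.1844.
Step k = 2:
  phi_22 = [rho(2) - phi_11 rho(1)] / [1 - phi_11 rho(1)] = [-0.5089 - (0.1844)(0.1844)] / [1 - (0.1844)(0.1844)]
         = -0.54290336 / 0.96599664 = -0.562.
Therefore phi_{22} = -0.5620.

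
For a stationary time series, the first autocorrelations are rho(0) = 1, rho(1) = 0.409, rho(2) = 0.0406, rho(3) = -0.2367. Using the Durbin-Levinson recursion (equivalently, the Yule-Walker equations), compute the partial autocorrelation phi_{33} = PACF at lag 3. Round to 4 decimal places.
\phi_{33} = -0.2380

The PACF at lag k is phi_{kk}, the last component of the solution
to the Yule-Walker system G_k phi = r_k where
  (G_k)_{ij} = rho(|i - j|), (r_k)_i = rho(i), i,j = 1..k.
Equivalently, Durbin-Levinson gives phi_{kk} iteratively:
  phi_{11} = rho(1)
  phi_{kk} = [rho(k) - sum_{j=1..k-1} phi_{k-1,j} rho(k-j)]
            / [1 - sum_{j=1..k-1} phi_{k-1,j} rho(j)],
  phi_{k,j} = phi_{k-1,j} - phi_{kk} phi_{k-1,k-j},  j = 1..k-1.
Step k = 1:
  phi_11 = rho(1) = 0.409.
Step k = 2:
  phi_22 = [rho(2) - phi_11 rho(1)] / [1 - phi_11 rho(1)] = [0.0406 - (0.409)(0.409)] / [1 - (0.409)(0.409)]
         = -0.126681 / 0.832719 = -0.152129.
  Update: phi_21 = phi_11 - phi_22 phi_11 = 0.409 - (-0.152129)(0.409) = 0.471221.
Step k = 3:
  phi_33 = [rho(3) - phi_21 rho(2) - phi_22 rho(1)] / [1 - phi_21 rho(1) - phi_22 rho(2)]
    numerator   = -0.2367 - (0.471221)(0.0406) - (-0.152129)(0.409) = -0.19361066
    denominator = 1 - (0.471221)(0.409) - (-0.152129)(0.0406) = 0.8134471
  phi_33 = -0.19361066 / 0.8134471 = -0.238.
Therefore phi_{33} = -0.2380.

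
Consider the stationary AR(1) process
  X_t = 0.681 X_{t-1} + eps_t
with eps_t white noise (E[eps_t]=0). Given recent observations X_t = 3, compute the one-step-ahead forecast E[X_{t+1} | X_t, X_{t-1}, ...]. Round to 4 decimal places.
E[X_{t+1} \mid \mathcal F_t] = 2.0430

For an AR(p) model X_t = c + sum_i phi_i X_{t-i} + eps_t, the
one-step-ahead conditional mean is
  E[X_{t+1} | X_t, ...] = c + sum_i phi_i X_{t+1-i}.
Substitute known values:
  E[X_{t+1} | ...] = (0.681) * (3)
                   = 2.0430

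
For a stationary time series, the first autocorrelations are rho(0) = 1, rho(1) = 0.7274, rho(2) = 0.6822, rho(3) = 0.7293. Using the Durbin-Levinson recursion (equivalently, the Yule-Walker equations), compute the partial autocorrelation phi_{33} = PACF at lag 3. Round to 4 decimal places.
\phi_{33} = 0.3750

The PACF at lag k is phi_{kk}, the last component of the solution
to the Yule-Walker system G_k phi = r_k where
  (G_k)_{ij} = rho(|i - j|), (r_k)_i = rho(i), i,j = 1..k.
Equivalently, Durbin-Levinson gives phi_{kk} iteratively:
  phi_{11} = rho(1)
  phi_{kk} = [rho(k) - sum_{j=1..k-1} phi_{k-1,j} rho(k-j)]
            / [1 - sum_{j=1..k-1} phi_{k-1,j} rho(j)],
  phi_{k,j} = phi_{k-1,j} - phi_{kk} phi_{k-1,k-j},  j = 1..k-1.
Step k = 1:
  phi_11 = rho(1) = 0.7274.
Step k = 2:
  phi_22 = [rho(2) - phi_11 rho(1)] / [1 - phi_11 rho(1)] = [0.6822 - (0.7274)(0.7274)] / [1 - (0.7274)(0.7274)]
         = 0.15308924 / 0.47088924 = 0.325107.
  Update: phi_21 = phi_11 - phi_22 phi_11 = 0.7274 - (0.325107)(0.7274) = 0.490917.
Step k = 3:
  phi_33 = [rho(3) - phi_21 rho(2) - phi_22 rho(1)] / [1 - phi_21 rho(1) - phi_22 rho(2)]
    numerator   = 0.7293 - (0.490917)(0.6822) - (0.325107)(0.7274) = 0.15791355
    denominator = 1 - (0.490917)(0.7274) - (0.325107)(0.6822) = 0.4211189
  phi_33 = 0.15791355 / 0.4211189 = 0.375.
Therefore phi_{33} = 0.3750.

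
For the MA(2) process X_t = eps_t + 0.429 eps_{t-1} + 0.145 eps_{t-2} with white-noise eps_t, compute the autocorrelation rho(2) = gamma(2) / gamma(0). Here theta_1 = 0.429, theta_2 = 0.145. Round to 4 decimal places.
\rho(2) = 0.1203

For an MA(q) process with theta_0 = 1, the autocovariance is
  gamma(k) = sigma^2 * sum_{i=0..q-k} theta_i * theta_{i+k},
and rho(k) = gamma(k) / gamma(0). Sigma^2 cancels.
  numerator   = (1)*(0.145) = 0.145.
  denominator = (1)^2 + (0.429)^2 + (0.145)^2 = 1.205066.
  rho(2) = 0.145 / 1.205066 = 0.1203.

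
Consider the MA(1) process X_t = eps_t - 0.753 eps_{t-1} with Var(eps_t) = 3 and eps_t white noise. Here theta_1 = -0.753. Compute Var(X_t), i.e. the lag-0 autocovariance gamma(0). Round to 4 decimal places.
\gamma(0) = 4.7010

For an MA(q) process X_t = eps_t + sum_i theta_i eps_{t-i} with
Var(eps_t) = sigma^2, the variance is
  gamma(0) = sigma^2 * (1 + sum_i theta_i^2).
  sum_i theta_i^2 = (-0.753)^2 = 0.567009.
  gamma(0) = 3 * (1 + 0.567009) = 3 * 1.567009 = 4.701027, which rounds to 4.7010.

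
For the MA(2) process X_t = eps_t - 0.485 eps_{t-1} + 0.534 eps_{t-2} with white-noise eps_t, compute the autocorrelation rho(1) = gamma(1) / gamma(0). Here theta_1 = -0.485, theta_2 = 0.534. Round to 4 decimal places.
\rho(1) = -0.4893

For an MA(q) process with theta_0 = 1, the autocovariance is
  gamma(k) = sigma^2 * sum_{i=0..q-k} theta_i * theta_{i+k},
and rho(k) = gamma(k) / gamma(0). Sigma^2 cancels.
  numerator   = (1)*(-0.485) + (-0.485)*(0.534) = -0.74399.
  denominator = (1)^2 + (-0.485)^2 + (0.534)^2 = 1.520381.
  rho(1) = -0.74399 / 1.520381 = -0.4893.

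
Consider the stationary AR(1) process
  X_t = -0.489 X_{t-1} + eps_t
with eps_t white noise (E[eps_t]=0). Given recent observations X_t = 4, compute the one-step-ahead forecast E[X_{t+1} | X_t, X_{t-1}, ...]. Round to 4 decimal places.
E[X_{t+1} \mid \mathcal F_t] = -1.9560

For an AR(p) model X_t = c + sum_i phi_i X_{t-i} + eps_t, the
one-step-ahead conditional mean is
  E[X_{t+1} | X_t, ...] = c + sum_i phi_i X_{t+1-i}.
Substitute known values:
  E[X_{t+1} | ...] = (-0.489) * (4)
                   = -1.9560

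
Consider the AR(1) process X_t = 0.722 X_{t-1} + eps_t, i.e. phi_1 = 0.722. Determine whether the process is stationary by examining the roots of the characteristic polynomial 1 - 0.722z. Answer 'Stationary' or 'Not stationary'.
\text{Stationary}

The AR(p) characteristic polynomial is P(z) = 1 - 0.722z.
Stationarity requires all roots to lie outside the unit circle, i.e. |z| > 1 for every root.
This is linear in z: 1 + (-0.722) z = 0  =>  z = -1/(-0.722) = 1.385042,  |z| = 1.385042.
Moduli of all roots: 1.3850.
All moduli strictly greater than 1? Yes.
Verdict: Stationary.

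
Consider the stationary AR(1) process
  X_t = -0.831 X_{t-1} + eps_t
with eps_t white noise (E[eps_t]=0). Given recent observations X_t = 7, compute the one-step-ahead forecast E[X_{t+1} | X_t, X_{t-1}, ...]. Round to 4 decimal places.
E[X_{t+1} \mid \mathcal F_t] = -5.8170

For an AR(p) model X_t = c + sum_i phi_i X_{t-i} + eps_t, the
one-step-ahead conditional mean is
  E[X_{t+1} | X_t, ...] = c + sum_i phi_i X_{t+1-i}.
Substitute known values:
  E[X_{t+1} | ...] = (-0.831) * (7)
                   = -5.8170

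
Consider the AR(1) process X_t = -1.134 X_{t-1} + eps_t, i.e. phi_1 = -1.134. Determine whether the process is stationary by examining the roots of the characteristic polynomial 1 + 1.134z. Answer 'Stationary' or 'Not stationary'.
\text{Not stationary}

The AR(p) characteristic polynomial is P(z) = 1 + 1.134z.
Stationarity requires all roots to lie outside the unit circle, i.e. |z| > 1 for every root.
This is linear in z: 1 + (1.134) z = 0  =>  z = -1/(1.134) = -0.881834,  |z| = 0.881834.
Moduli of all roots: 0.8818.
All moduli strictly greater than 1? No.
Verdict: Not stationary.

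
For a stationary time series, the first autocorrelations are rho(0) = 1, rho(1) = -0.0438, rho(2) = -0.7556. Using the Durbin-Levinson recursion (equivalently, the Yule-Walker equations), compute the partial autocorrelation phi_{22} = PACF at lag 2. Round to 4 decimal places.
\phi_{22} = -0.7590

The PACF at lag k is phi_{kk}, the last component of the solution
to the Yule-Walker system G_k phi = r_k where
  (G_k)_{ij} = rho(|i - j|), (r_k)_i = rho(i), i,j = 1..k.
Equivalently, Durbin-Levinson gives phi_{kk} iteratively:
  phi_{11} = rho(1)
  phi_{kk} = [rho(k) - sum_{j=1..k-1} phi_{k-1,j} rho(k-j)]
            / [1 - sum_{j=1..k-1} phi_{k-1,j} rho(j)],
  phi_{k,j} = phi_{k-1,j} - phi_{kk} phi_{k-1,k-j},  j = 1..k-1.
Step k = 1:
  phi_11 = rho(1) = -0.0438.
Step k = 2:
  phi_22 = [rho(2) - phi_11 rho(1)] / [1 - phi_11 rho(1)] = [-0.7556 - (-0.0438)(-0.0438)] / [1 - (-0.0438)(-0.0438)]
         = -0.75751844 / 0.99808156 = -0.759.
Therefore phi_{22} = -0.7590.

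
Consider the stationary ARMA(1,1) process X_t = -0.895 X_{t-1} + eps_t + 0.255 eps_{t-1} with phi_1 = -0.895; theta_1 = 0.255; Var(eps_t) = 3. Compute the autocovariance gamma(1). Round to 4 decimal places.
\gamma(1) = -7.4472

Multiply the model equation by X_{t-k} and take expectations. With theta_0 = psi_0 = 1 and psi_j the MA(infinity) weights, this gives
  gamma(k) - sum_i phi_i gamma(k-i) = c_k,
  c_k = sigma^2 * sum_{j=k..q} theta_j psi_{j-k}   (c_k = 0 for k > q),
using gamma(-m) = gamma(m).
psi-weights needed (psi_j = theta_j + sum_i phi_i psi_{j-i}):
  psi_1 = theta_1 + phi_1 = 0.255 + (-0.895) = -0.64
Right-hand sides:
  c_0 = sigma^2 (1 + theta_1 psi_1) = 3 * (1 + (0.255)(-0.64)) = 3 * 0.8368 = 2.5104
  c_1 = sigma^2 theta_1 = 3 * (0.255) = 0.765
  c_2 = 0
Equations for k = 0 and k = 1 (AR order 1):
  gamma(0) = phi_1 gamma(1) + c_0
  gamma(1) = phi_1 gamma(0) + c_1
Substituting the second into the first: gamma(0) (1 - phi_1^2) = c_0 + phi_1 c_1, so
  gamma(0) = (c_0 + phi_1 c_1) / (1 - phi_1^2) = (2.5104 + (-0.895)(0.765)) / (1 - (-0.895)^2) = 1.825725 / 0.198975 = 9.17565.
  gamma(1) = phi_1 gamma(0) + c_1 = (-0.895)(9.17565) + (0.765) = -7.447207.
Therefore gamma(1) = -7.4472 (to 4 decimal places).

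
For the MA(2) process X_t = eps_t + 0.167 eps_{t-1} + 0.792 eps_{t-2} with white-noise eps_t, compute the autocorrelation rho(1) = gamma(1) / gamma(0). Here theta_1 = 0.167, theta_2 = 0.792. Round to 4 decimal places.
\rho(1) = 0.1808

For an MA(q) process with theta_0 = 1, the autocovariance is
  gamma(k) = sigma^2 * sum_{i=0..q-k} theta_i * theta_{i+k},
and rho(k) = gamma(k) / gamma(0). Sigma^2 cancels.
  numerator   = (1)*(0.167) + (0.167)*(0.792) = 0.299264.
  denominator = (1)^2 + (0.167)^2 + (0.792)^2 = 1.655153.
  rho(1) = 0.299264 / 1.655153 = 0.1808.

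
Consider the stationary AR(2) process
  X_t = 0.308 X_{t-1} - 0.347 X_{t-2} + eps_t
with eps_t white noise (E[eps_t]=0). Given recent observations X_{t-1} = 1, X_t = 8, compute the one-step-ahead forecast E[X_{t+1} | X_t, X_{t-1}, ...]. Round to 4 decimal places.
E[X_{t+1} \mid \mathcal F_t] = 2.1170

For an AR(p) model X_t = c + sum_i phi_i X_{t-i} + eps_t, the
one-step-ahead conditional mean is
  E[X_{t+1} | X_t, ...] = c + sum_i phi_i X_{t+1-i}.
Substitute known values:
  E[X_{t+1} | ...] = (0.308) * (8) + (-0.347) * (1)
                   = 2.1170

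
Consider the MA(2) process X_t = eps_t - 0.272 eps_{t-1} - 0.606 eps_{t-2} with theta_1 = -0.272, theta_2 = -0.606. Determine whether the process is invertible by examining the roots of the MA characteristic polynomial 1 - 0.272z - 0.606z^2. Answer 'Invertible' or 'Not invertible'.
\text{Invertible}

The MA(q) characteristic polynomial is P(z) = 1 - 0.272z - 0.606z^2.
Invertibility requires all roots to lie outside the unit circle, i.e. |z| > 1 for every root.
Set 1 + (-0.272) z + (-0.606) z^2 = 0, i.e. a z^2 + b z + c = 0 with a = -0.606, b = -0.272, c = 1.
Discriminant D = b^2 - 4ac = (-0.272)^2 - 4*(-0.606)*1 = 0.073984 - (-2.424) = 2.497984.
D >= 0, so the roots are real: z = (-b +/- sqrt(D)) / (2a) = (0.272 +/- 1.580501) / (-1.212).
  z_1 = (0.272 + 1.580501) / (-1.212) = -1.5285,   |z_1| = 1.5285.
  z_2 = (0.272 - 1.580501) / (-1.212) = 1.0796,   |z_2| = 1.0796.
Moduli of all roots: 1.5285, 1.0796.
All moduli strictly greater than 1? Yes.
Verdict: Invertible.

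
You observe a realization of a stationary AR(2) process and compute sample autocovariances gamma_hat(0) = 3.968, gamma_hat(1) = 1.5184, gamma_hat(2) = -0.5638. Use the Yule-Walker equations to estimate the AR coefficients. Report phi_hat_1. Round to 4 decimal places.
\hat\phi_{1} = 0.5120

The Yule-Walker equations for an AR(p) process read, in matrix form,
  Gamma_p phi = r_p,   with   (Gamma_p)_{ij} = gamma(|i - j|),
                       (r_p)_i = gamma(i),   i,j = 1..p.
Substitute the sample gammas (Toeplitz matrix and right-hand side of size 2):
  Gamma_p = [[3.968, 1.5184], [1.5184, 3.968]]
  r_p     = [1.5184, -0.5638]
Written out:
  3.968 phi_1 + 1.5184 phi_2 = 1.5184
  1.5184 phi_1 + 3.968 phi_2 = -0.5638
Solve by Cramer's rule:
  det = gamma(0)^2 - gamma(1)^2 = (3.968)^2 - (1.5184)^2 = 15.745024 - 2.30553856 = 13.43948544
  phi_hat_1 = [gamma(1) gamma(0) - gamma(1) gamma(2)] / det = [(1.5184)(3.968) - (1.5184)(-0.5638)] / 13.43948544 = 6.88108512 / 13.43948544 = 0.512
  phi_hat_2 = [gamma(0) gamma(2) - gamma(1)^2] / det = [(3.968)(-0.5638) - (1.5184)^2] / 13.43948544 = -4.54269696 / 13.43948544 = -0.338
So phi_hat = [0.5120, -0.3380].
Therefore phi_hat_1 = 0.5120.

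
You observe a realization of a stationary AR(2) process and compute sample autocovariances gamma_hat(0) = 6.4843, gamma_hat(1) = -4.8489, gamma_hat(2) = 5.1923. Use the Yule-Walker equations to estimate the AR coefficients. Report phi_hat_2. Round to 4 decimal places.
\hat\phi_{2} = 0.5480

The Yule-Walker equations for an AR(p) process read, in matrix form,
  Gamma_p phi = r_p,   with   (Gamma_p)_{ij} = gamma(|i - j|),
                       (r_p)_i = gamma(i),   i,j = 1..p.
Substitute the sample gammas (Toeplitz matrix and right-hand side of size 2):
  Gamma_p = [[6.4843, -4.8489], [-4.8489, 6.4843]]
  r_p     = [-4.8489, 5.1923]
Written out:
  6.4843 phi_1 - 4.8489 phi_2 = -4.8489
  -4.8489 phi_1 + 6.4843 phi_2 = 5.1923
Solve by Cramer's rule:
  det = gamma(0)^2 - gamma(1)^2 = (6.4843)^2 - (-4.8489)^2 = 42.04614649 - 23.51183121 = 18.53431528
  phi_hat_1 = [gamma(1) gamma(0) - gamma(1) gamma(2)] / det = [(-4.8489)(6.4843) - (-4.8489)(5.1923)] / 18.53431528 = -6.2647788 / 18.53431528 = -0.338
  phi_hat_2 = [gamma(0) gamma(2) - gamma(1)^2] / det = [(6.4843)(5.1923) - (-4.8489)^2] / 18.53431528 = 10.15659968 / 18.53431528 = 0.548
So phi_hat = [-0.3380, 0.5480].
Therefore phi_hat_2 = 0.5480.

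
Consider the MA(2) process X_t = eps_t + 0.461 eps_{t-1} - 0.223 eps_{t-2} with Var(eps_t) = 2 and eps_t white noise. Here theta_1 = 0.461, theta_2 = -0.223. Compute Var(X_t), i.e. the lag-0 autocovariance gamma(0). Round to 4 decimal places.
\gamma(0) = 2.5245

For an MA(q) process X_t = eps_t + sum_i theta_i eps_{t-i} with
Var(eps_t) = sigma^2, the variance is
  gamma(0) = sigma^2 * (1 + sum_i theta_i^2).
  sum_i theta_i^2 = (0.461)^2 + (-0.223)^2 = 0.212521 + 0.049729 = 0.26225.
  gamma(0) = 2 * (1 + 0.26225) = 2 * 1.26225 = 2.5245.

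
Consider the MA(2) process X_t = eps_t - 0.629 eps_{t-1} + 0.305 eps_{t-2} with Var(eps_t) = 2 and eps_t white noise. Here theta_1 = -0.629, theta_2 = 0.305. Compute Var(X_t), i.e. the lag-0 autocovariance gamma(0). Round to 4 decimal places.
\gamma(0) = 2.9773

For an MA(q) process X_t = eps_t + sum_i theta_i eps_{t-i} with
Var(eps_t) = sigma^2, the variance is
  gamma(0) = sigma^2 * (1 + sum_i theta_i^2).
  sum_i theta_i^2 = (-0.629)^2 + (0.305)^2 = 0.395641 + 0.093025 = 0.488666.
  gamma(0) = 2 * (1 + 0.488666) = 2 * 1.488666 = 2.977332, which rounds to 2.9773.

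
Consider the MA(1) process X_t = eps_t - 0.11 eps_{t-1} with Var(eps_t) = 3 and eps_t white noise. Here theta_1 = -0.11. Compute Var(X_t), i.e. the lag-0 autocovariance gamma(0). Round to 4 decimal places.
\gamma(0) = 3.0363

For an MA(q) process X_t = eps_t + sum_i theta_i eps_{t-i} with
Var(eps_t) = sigma^2, the variance is
  gamma(0) = sigma^2 * (1 + sum_i theta_i^2).
  sum_i theta_i^2 = (-0.11)^2 = 0.0121.
  gamma(0) = 3 * (1 + 0.0121) = 3 * 1.0121 = 3.0363.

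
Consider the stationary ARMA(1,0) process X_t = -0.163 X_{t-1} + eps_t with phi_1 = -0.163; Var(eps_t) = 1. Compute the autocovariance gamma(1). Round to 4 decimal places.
\gamma(1) = -0.1674

Multiply the model equation by X_{t-k} and take expectations. With theta_0 = psi_0 = 1 and psi_j the MA(infinity) weights, this gives
  gamma(k) - sum_i phi_i gamma(k-i) = c_k,
  c_k = sigma^2 * sum_{j=k..q} theta_j psi_{j-k}   (c_k = 0 for k > q),
using gamma(-m) = gamma(m).
Pure AR (q = 0): c_0 = sigma^2 = 1, c_k = 0 for k >= 1.
Equations for k = 0 and k = 1 (AR order 1):
  gamma(0) = phi_1 gamma(1) + c_0
  gamma(1) = phi_1 gamma(0) + c_1
Substituting the second into the first: gamma(0) (1 - phi_1^2) = c_0 + phi_1 c_1, so
  gamma(0) = c_0 / (1 - phi_1^2) = 1 / (1 - (-0.163)^2) = 1 / 0.973431 = 1.027294.
  gamma(1) = phi_1 gamma(0) = (-0.163)(1.027294) = -0.167449.
Therefore gamma(1) = -0.1674 (to 4 decimal places).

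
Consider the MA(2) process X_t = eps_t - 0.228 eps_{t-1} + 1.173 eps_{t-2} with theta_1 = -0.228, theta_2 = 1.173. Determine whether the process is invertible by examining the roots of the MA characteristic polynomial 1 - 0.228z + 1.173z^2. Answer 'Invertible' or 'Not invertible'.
\text{Not invertible}

The MA(q) characteristic polynomial is P(z) = 1 - 0.228z + 1.173z^2.
Invertibility requires all roots to lie outside the unit circle, i.e. |z| > 1 for every root.
Set 1 + (-0.228) z + (1.173) z^2 = 0, i.e. a z^2 + b z + c = 0 with a = 1.173, b = -0.228, c = 1.
Discriminant D = b^2 - 4ac = (-0.228)^2 - 4*(1.173)*1 = 0.051984 - (4.692) = -4.640016.
D < 0, so the roots are the complex-conjugate pair z = (-b +/- i sqrt(-D)) / (2a) = 0.0972 +/- 0.9182i.
For a conjugate pair |z|^2 = z * conj(z) = (product of roots) = c/a = 1/(1.173) = 0.852515, so |z| = sqrt(0.852515) = 0.9233 for both roots.
Moduli of all roots: 0.9233, 0.9233.
All moduli strictly greater than 1? No.
Verdict: Not invertible.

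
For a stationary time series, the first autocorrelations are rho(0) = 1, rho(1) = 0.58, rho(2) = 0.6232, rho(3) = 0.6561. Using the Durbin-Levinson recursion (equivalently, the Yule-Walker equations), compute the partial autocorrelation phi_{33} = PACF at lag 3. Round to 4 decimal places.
\phi_{33} = 0.3710

The PACF at lag k is phi_{kk}, the last component of the solution
to the Yule-Walker system G_k phi = r_k where
  (G_k)_{ij} = rho(|i - j|), (r_k)_i = rho(i), i,j = 1..k.
Equivalently, Durbin-Levinson gives phi_{kk} iteratively:
  phi_{11} = rho(1)
  phi_{kk} = [rho(k) - sum_{j=1..k-1} phi_{k-1,j} rho(k-j)]
            / [1 - sum_{j=1..k-1} phi_{k-1,j} rho(j)],
  phi_{k,j} = phi_{k-1,j} - phi_{kk} phi_{k-1,k-j},  j = 1..k-1.
Step k = 1:
  phi_11 = rho(1) = 0.58.
Step k = 2:
  phi_22 = [rho(2) - phi_11 rho(1)] / [1 - phi_11 rho(1)] = [0.6232 - (0.58)(0.58)] / [1 - (0.58)(0.58)]
         = 0.2868 / 0.6636 = 0.432188.
  Update: phi_21 = phi_11 - phi_22 phi_11 = 0.58 - (0.432188)(0.58) = 0.329331.
Step k = 3:
  phi_33 = [rho(3) - phi_21 rho(2) - phi_22 rho(1)] / [1 - phi_21 rho(1) - phi_22 rho(2)]
    numerator   = 0.6561 - (0.329331)(0.6232) - (0.432188)(0.58) = 0.20019189
    denominator = 1 - (0.329331)(0.58) - (0.432188)(0.6232) = 0.53964846
  phi_33 = 0.20019189 / 0.53964846 = 0.371.
Therefore phi_{33} = 0.3710.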